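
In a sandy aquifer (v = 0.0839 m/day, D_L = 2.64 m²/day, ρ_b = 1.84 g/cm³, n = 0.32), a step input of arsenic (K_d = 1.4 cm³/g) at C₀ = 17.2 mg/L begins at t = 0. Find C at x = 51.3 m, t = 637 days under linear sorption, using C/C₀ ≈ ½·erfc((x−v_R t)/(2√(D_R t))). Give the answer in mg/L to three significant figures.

Retardation factor R = 1 + ρ_b·K_d/n = 1 + 1.84 × 1.4/0.32 = 9.050.
Sorption retards both mechanisms: v_R = v/R = 0.009271 m/day, D_R = D/R = 0.2917 m²/day.
v_R·t = 0.009271 × 637 = 5.905627 m; 2√(D_R t) = 27.26 m; argument = (51.3 − 5.905627)/27.26 = 1.665.
C = C₀ × ½·erfc(1.665) = 17.2 × 0.009270 = 0.159 mg/L.

0.159 mg/L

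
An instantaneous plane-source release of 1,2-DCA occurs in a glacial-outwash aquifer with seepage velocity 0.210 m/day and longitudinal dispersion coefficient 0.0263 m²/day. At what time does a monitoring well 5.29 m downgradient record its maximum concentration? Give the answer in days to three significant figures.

24.6 days

For the 1D instantaneous-source solution, setting ∂C/∂t = 0 at fixed x gives v²t² + 2Dt − x² = 0, so t = (√(D² + v²x²) − D)/v².
√(D² + v²x²) = √(0.0263² + 0.210² × 5.29²) = 1.111; v² = 0.0441.
t = (1.111 − 0.0263)/0.0441 = 24.6 days (vs. the pure-advection estimate x/v = 25.2 d).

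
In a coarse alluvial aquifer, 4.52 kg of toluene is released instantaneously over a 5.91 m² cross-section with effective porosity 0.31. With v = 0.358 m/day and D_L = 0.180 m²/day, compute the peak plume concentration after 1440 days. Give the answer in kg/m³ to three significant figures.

The peak of an instantaneous 1D plume sits at x = vt; there the Gaussian factor is 1 and C_max = M/(n_e·A·√(4πDt)), where n_e·A is the pore area the mass is dissolved in.
√(4πDt) = √(4π × 0.180 × 1440) = 57.07 m, so C_max = 4.52/(0.31 × 5.91 × 57.07) = 0.0432 kg/m³.

0.0432 kg/m³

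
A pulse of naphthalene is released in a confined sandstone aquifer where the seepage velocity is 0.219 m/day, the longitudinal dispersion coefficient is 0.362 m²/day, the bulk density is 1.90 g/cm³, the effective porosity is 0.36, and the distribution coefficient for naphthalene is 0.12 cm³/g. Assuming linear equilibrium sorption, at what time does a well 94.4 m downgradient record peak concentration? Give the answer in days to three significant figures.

Retardation factor R = 1 + ρ_b·K_d/n = 1 + 1.90 × 0.12/0.36 = 1.633.
Sorption retards both mechanisms: v_R = v/R = 0.1341 m/day, D_R = D/R = 0.2217 m²/day.
Peak time from v_R²t² + 2D_R t − x² = 0: t = (√(D_R² + v_R²x²) − D_R)/v_R².
√(D_R² + v_R²x²) = √(0.2217² + 0.1341² × 94.4²) = 12.66; v_R² = 0.01798.
t = (12.66 − 0.2217)/0.01798 = 692 days.

692 days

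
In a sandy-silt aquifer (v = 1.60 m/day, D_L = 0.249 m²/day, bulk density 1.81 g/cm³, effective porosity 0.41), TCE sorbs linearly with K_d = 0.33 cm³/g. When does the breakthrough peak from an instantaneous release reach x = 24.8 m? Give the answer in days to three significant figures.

37.8 days

Retardation factor R = 1 + ρ_b·K_d/n = 1 + 1.81 × 0.33/0.41 = 2.457.
Sorption retards both mechanisms: v_R = v/R = 0.6512 m/day, D_R = D/R = 0.1013 m²/day.
Peak time from v_R²t² + 2D_R t − x² = 0: t = (√(D_R² + v_R²x²) − D_R)/v_R².
√(D_R² + v_R²x²) = √(0.1013² + 0.6512² × 24.8²) = 16.15; v_R² = 0.4241.
t = (16.15 − 0.1013)/0.4241 = 37.8 days.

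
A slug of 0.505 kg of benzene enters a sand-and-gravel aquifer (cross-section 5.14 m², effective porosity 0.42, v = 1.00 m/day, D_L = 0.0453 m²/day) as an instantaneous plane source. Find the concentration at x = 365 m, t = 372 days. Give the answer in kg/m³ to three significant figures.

For an instantaneous plane source, C(x,t) = M/(n_e·A·√(4πDt)) · exp(−(x−vt)²/(4Dt)), with n_e·A the pore (flow) area.
Plume center vt = 1.00 × 372 = 372 m, so the well at 365 m is 7 m upgradient of the peak.
√(4πDt) = 14.55 m, giving peak height M/(n_e·A·√(4πDt)) = 0.505/(0.42 × 5.14 × 14.55) = 0.01608 kg/m³.
(x−vt)²/(4Dt) = (-7)²/(4 × 0.0453 × 372) = 0.7269; exp(−0.7269) = 0.4834.
C = 0.01608 × 0.4834 = 0.00777 kg/m³.

0.00777 kg/m³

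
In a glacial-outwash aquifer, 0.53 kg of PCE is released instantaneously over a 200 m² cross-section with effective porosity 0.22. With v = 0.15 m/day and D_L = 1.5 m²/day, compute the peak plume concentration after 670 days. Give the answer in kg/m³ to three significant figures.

0.000107 kg/m³

The peak of an instantaneous 1D plume sits at x = vt; there the Gaussian factor is 1 and C_max = M/(n_e·A·√(4πDt)), where n_e·A is the pore area the mass is dissolved in.
√(4πDt) = √(4π × 1.5 × 670) = 112.4 m, so C_max = 0.53/(0.22 × 200 × 112.4) = 0.000107 kg/m³.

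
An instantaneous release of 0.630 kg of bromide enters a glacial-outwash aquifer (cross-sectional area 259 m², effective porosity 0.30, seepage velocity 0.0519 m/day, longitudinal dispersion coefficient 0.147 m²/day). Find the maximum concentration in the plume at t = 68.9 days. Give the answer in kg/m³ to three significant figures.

The peak of an instantaneous 1D plume sits at x = vt; there the Gaussian factor is 1 and C_max = M/(n_e·A·√(4πDt)), where n_e·A is the pore area the mass is dissolved in.
√(4πDt) = √(4π × 0.147 × 68.9) = 11.28 m, so C_max = 0.630/(0.30 × 259 × 11.28) = 0.000719 kg/m³.

0.000719 kg/m³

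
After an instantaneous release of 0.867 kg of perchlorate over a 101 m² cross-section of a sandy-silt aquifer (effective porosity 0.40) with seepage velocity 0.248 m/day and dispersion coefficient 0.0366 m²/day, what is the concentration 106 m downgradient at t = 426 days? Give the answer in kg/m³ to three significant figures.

For an instantaneous plane source, C(x,t) = M/(n_e·A·√(4πDt)) · exp(−(x−vt)²/(4Dt)), with n_e·A the pore (flow) area.
Plume center vt = 0.248 × 426 = 105.648 m, so the well at 106 m is 0.352 m downgradient of the peak.
√(4πDt) = 14.00 m, giving peak height M/(n_e·A·√(4πDt)) = 0.867/(0.40 × 101 × 14.00) = 0.001533 kg/m³.
(x−vt)²/(4Dt) = (0.352)²/(4 × 0.0366 × 426) = 0.001987; exp(−0.001987) = 0.9980.
C = 0.001533 × 0.9980 = 0.00153 kg/m³.

0.00153 kg/m³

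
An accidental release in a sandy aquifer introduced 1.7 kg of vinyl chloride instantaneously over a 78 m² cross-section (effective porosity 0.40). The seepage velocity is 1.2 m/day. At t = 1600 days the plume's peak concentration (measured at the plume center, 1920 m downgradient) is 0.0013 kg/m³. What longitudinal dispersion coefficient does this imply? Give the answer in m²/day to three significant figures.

0.0874 m²/day

At the plume center C_max = M/(n_e·A·√(4πDt)), so D = M²/(4πt·(n_e·A·C_max)²).
n_e·A·C_max = 0.40 × 78 × 0.0013 = 0.04056 kg/m.
D = 1.7²/(4π × 1600 × 0.04056²) = 0.0874 m²/day.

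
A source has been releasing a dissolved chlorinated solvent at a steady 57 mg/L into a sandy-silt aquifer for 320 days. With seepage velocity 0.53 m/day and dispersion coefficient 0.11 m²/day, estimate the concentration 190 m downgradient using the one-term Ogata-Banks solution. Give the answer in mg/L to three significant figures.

For a continuous step input, C/C₀ ≈ ½·erfc((x−vt)/(2√(Dt))).
vt = 0.53 × 320 = 169.6 m and 2√(Dt) = 2√(0.11 × 320) = 11.87 m.
Argument (x−vt)/(2√(Dt)) = (190 − 169.6)/11.87 = 1.719; ½·erfc(1.719) = 0.007528.
C = 57 × 0.007528 = 0.429 mg/L.

0.429 mg/L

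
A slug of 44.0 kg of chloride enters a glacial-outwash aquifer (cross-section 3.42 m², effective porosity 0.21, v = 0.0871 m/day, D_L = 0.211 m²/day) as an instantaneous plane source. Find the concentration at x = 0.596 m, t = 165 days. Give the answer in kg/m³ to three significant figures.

0.750 kg/m³

For an instantaneous plane source, C(x,t) = M/(n_e·A·√(4πDt)) · exp(−(x−vt)²/(4Dt)), with n_e·A the pore (flow) area.
Plume center vt = 0.0871 × 165 = 14.3715 m, so the well at 0.596 m is 13.7755 m upgradient of the peak.
√(4πDt) = 20.92 m, giving peak height M/(n_e·A·√(4πDt)) = 44.0/(0.21 × 3.42 × 20.92) = 2.929 kg/m³.
(x−vt)²/(4Dt) = (-13.7755)²/(4 × 0.211 × 165) = 1.363; exp(−1.363) = 0.2559.
C = 2.929 × 0.2559 = 0.750 kg/m³.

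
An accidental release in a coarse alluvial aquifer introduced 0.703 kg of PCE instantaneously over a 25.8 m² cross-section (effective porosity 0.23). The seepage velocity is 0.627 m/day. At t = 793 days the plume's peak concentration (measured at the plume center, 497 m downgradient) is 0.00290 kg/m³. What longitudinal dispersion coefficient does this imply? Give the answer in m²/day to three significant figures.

At the plume center C_max = M/(n_e·A·√(4πDt)), so D = M²/(4πt·(n_e·A·C_max)²).
n_e·A·C_max = 0.23 × 25.8 × 0.00290 = 0.01721 kg/m.
D = 0.703²/(4π × 793 × 0.01721²) = 0.167 m²/day.

0.167 m²/day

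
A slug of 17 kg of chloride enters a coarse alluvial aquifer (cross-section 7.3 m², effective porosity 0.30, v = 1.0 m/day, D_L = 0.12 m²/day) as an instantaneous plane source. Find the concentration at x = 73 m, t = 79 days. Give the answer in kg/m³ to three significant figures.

0.275 kg/m³

For an instantaneous plane source, C(x,t) = M/(n_e·A·√(4πDt)) · exp(−(x−vt)²/(4Dt)), with n_e·A the pore (flow) area.
Plume center vt = 1.0 × 79 = 79 m, so the well at 73 m is 6 m upgradient of the peak.
√(4πDt) = 10.91 m, giving peak height M/(n_e·A·√(4πDt)) = 17/(0.30 × 7.3 × 10.91) = 0.7115 kg/m³.
(x−vt)²/(4Dt) = (-6)²/(4 × 0.12 × 79) = 0.9494; exp(−0.9494) = 0.3870.
C = 0.7115 × 0.3870 = 0.275 kg/m³.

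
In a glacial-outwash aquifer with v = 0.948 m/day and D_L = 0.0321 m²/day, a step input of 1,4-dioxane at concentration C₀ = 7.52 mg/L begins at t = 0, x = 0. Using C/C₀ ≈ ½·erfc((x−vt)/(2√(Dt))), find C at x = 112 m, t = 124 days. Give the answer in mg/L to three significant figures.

For a continuous step input, C/C₀ ≈ ½·erfc((x−vt)/(2√(Dt))).
vt = 0.948 × 124 = 117.552 m and 2√(Dt) = 2√(0.0321 × 124) = 3.990 m.
Argument (x−vt)/(2√(Dt)) = (112 − 117.552)/3.990 = -1.391; ½·erfc(-1.391) = 0.9754.
C = 7.52 × 0.9754 = 7.34 mg/L.

7.34 mg/L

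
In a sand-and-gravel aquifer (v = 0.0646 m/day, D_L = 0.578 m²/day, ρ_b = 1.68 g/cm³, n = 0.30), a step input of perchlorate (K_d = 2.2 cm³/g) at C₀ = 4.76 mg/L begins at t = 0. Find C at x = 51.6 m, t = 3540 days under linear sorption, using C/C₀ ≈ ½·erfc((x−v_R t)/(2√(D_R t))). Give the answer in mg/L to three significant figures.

Retardation factor R = 1 + ρ_b·K_d/n = 1 + 1.68 × 2.2/0.30 = 13.32.
Sorption retards both mechanisms: v_R = v/R = 0.004850 m/day, D_R = D/R = 0.04339 m²/day.
v_R·t = 0.004850 × 3540 = 17.169 m; 2√(D_R t) = 24.79 m; argument = (51.6 − 17.169)/24.79 = 1.389.
C = C₀ × ½·erfc(1.389) = 4.76 × 0.02475 = 0.118 mg/L.

0.118 mg/L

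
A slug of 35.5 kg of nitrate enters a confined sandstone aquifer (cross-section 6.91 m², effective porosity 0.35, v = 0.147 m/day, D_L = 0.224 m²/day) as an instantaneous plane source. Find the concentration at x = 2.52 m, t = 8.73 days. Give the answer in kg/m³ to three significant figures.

2.44 kg/m³

For an instantaneous plane source, C(x,t) = M/(n_e·A·√(4πDt)) · exp(−(x−vt)²/(4Dt)), with n_e·A the pore (flow) area.
Plume center vt = 0.147 × 8.73 = 1.28331 m, so the well at 2.52 m is 1.23669 m downgradient of the peak.
√(4πDt) = 4.957 m, giving peak height M/(n_e·A·√(4πDt)) = 35.5/(0.35 × 6.91 × 4.957) = 2.961 kg/m³.
(x−vt)²/(4Dt) = (1.23669)²/(4 × 0.224 × 8.73) = 0.1955; exp(−0.1955) = 0.8224.
C = 2.961 × 0.8224 = 2.44 kg/m³.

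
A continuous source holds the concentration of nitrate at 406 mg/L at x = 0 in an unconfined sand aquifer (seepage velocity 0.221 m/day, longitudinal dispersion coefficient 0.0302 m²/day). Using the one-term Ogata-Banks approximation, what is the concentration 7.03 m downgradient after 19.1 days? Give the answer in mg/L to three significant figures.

1.81 mg/L

For a continuous step input, C/C₀ ≈ ½·erfc((x−vt)/(2√(Dt))).
vt = 0.221 × 19.1 = 4.2211 m and 2√(Dt) = 2√(0.0302 × 19.1) = 1.519 m.
Argument (x−vt)/(2√(Dt)) = (7.03 − 4.2211)/1.519 = 1.849; ½·erfc(1.849) = 0.004463.
C = 406 × 0.004463 = 1.81 mg/L.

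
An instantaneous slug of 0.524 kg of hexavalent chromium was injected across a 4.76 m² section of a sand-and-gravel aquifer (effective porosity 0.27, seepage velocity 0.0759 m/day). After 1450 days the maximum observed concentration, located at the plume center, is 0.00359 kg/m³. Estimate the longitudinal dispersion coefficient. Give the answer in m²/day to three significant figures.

0.708 m²/day

At the plume center C_max = M/(n_e·A·√(4πDt)), so D = M²/(4πt·(n_e·A·C_max)²).
n_e·A·C_max = 0.27 × 4.76 × 0.00359 = 0.004614 kg/m.
D = 0.524²/(4π × 1450 × 0.004614²) = 0.708 m²/day.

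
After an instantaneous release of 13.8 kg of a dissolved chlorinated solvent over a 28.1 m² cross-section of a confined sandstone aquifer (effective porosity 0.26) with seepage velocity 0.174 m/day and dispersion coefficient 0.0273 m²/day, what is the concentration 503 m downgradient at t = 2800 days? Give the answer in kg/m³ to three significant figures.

For an instantaneous plane source, C(x,t) = M/(n_e·A·√(4πDt)) · exp(−(x−vt)²/(4Dt)), with n_e·A the pore (flow) area.
Plume center vt = 0.174 × 2800 = 487.2 m, so the well at 503 m is 15.8 m downgradient of the peak.
√(4πDt) = 30.99 m, giving peak height M/(n_e·A·√(4πDt)) = 13.8/(0.26 × 28.1 × 30.99) = 0.06095 kg/m³.
(x−vt)²/(4Dt) = (15.8)²/(4 × 0.0273 × 2800) = 0.8165; exp(−0.8165) = 0.4420.
C = 0.06095 × 0.4420 = 0.0269 kg/m³.

0.0269 kg/m³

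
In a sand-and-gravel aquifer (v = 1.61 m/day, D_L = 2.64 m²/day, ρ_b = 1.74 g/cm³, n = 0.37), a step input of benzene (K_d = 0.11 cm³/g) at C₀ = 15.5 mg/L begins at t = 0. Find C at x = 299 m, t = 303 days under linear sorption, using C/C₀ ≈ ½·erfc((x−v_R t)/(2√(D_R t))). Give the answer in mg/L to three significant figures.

Retardation factor R = 1 + ρ_b·K_d/n = 1 + 1.74 × 0.11/0.37 = 1.517.
Sorption retards both mechanisms: v_R = v/R = 1.061 m/day, D_R = D/R = 1.740 m²/day.
v_R·t = 1.061 × 303 = 321.483 m; 2√(D_R t) = 45.92 m; argument = (299 − 321.483)/45.92 = -0.4896.
C = C₀ × ½·erfc(-0.4896) = 15.5 × 0.7557 = 11.7 mg/L.

11.7 mg/L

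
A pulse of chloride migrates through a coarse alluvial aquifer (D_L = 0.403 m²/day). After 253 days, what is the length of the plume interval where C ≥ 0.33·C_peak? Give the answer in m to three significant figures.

The plume is Gaussian with σ = √(2Dt) = √(2 × 0.403 × 253) = 14.28 m.
C/C_peak = exp(−Δx²/(2σ²)) = 0.33 ⇒ Δx = σ·√(−2 ln 0.33) = 14.28 × 1.489 = 21.26 m.
Width = 2Δx = 42.5 m.

42.5 m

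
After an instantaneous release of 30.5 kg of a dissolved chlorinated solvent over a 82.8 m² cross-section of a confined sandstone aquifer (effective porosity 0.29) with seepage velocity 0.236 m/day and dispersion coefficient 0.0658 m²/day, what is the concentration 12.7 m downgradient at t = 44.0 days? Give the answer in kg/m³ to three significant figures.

For an instantaneous plane source, C(x,t) = M/(n_e·A·√(4πDt)) · exp(−(x−vt)²/(4Dt)), with n_e·A the pore (flow) area.
Plume center vt = 0.236 × 44.0 = 10.384 m, so the well at 12.7 m is 2.316 m downgradient of the peak.
√(4πDt) = 6.032 m, giving peak height M/(n_e·A·√(4πDt)) = 30.5/(0.29 × 82.8 × 6.032) = 0.2106 kg/m³.
(x−vt)²/(4Dt) = (2.316)²/(4 × 0.0658 × 44.0) = 0.4632; exp(−0.4632) = 0.6293.
C = 0.2106 × 0.6293 = 0.133 kg/m³.

0.133 kg/m³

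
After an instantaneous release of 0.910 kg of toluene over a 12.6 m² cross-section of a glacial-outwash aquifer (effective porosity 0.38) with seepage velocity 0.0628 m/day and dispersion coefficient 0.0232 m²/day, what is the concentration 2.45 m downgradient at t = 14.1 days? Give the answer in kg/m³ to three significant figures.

For an instantaneous plane source, C(x,t) = M/(n_e·A·√(4πDt)) · exp(−(x−vt)²/(4Dt)), with n_e·A the pore (flow) area.
Plume center vt = 0.0628 × 14.1 = 0.88548 m, so the well at 2.45 m is 1.56452 m downgradient of the peak.
√(4πDt) = 2.027 m, giving peak height M/(n_e·A·√(4πDt)) = 0.910/(0.38 × 12.6 × 2.027) = 0.09376 kg/m³.
(x−vt)²/(4Dt) = (1.56452)²/(4 × 0.0232 × 14.1) = 1.871; exp(−1.871) = 0.1540.
C = 0.09376 × 0.1540 = 0.0144 kg/m³.

0.0144 kg/m³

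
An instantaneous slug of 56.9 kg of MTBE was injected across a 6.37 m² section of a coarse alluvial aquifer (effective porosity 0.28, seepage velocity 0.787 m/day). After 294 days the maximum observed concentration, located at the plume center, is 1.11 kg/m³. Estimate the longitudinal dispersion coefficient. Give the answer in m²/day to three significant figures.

0.224 m²/day

At the plume center C_max = M/(n_e·A·√(4πDt)), so D = M²/(4πt·(n_e·A·C_max)²).
n_e·A·C_max = 0.28 × 6.37 × 1.11 = 1.980 kg/m.
D = 56.9²/(4π × 294 × 1.980²) = 0.224 m²/day.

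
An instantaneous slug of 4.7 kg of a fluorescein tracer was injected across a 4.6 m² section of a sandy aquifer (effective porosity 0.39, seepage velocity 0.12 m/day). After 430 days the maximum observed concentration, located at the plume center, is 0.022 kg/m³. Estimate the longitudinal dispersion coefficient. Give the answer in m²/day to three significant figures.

2.62 m²/day

At the plume center C_max = M/(n_e·A·√(4πDt)), so D = M²/(4πt·(n_e·A·C_max)²).
n_e·A·C_max = 0.39 × 4.6 × 0.022 = 0.03947 kg/m.
D = 4.7²/(4π × 430 × 0.03947²) = 2.62 m²/day.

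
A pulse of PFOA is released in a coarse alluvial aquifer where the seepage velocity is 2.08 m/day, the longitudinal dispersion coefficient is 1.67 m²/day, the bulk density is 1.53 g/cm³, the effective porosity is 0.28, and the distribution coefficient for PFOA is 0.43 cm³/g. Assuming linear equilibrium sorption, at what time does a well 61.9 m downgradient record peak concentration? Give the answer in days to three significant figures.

98.4 days

Retardation factor R = 1 + ρ_b·K_d/n = 1 + 1.53 × 0.43/0.28 = 3.350.
Sorption retards both mechanisms: v_R = v/R = 0.6209 m/day, D_R = D/R = 0.4985 m²/day.
Peak time from v_R²t² + 2D_R t − x² = 0: t = (√(D_R² + v_R²x²) − D_R)/v_R².
√(D_R² + v_R²x²) = √(0.4985² + 0.6209² × 61.9²) = 38.44; v_R² = 0.3855.
t = (38.44 − 0.4985)/0.3855 = 98.4 days.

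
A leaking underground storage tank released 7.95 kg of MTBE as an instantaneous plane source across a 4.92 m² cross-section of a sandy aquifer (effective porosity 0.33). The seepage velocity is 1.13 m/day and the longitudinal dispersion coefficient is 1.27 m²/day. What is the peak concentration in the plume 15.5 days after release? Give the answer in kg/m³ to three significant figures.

0.311 kg/m³

The peak of an instantaneous 1D plume sits at x = vt; there the Gaussian factor is 1 and C_max = M/(n_e·A·√(4πDt)), where n_e·A is the pore area the mass is dissolved in.
√(4πDt) = √(4π × 1.27 × 15.5) = 15.73 m, so C_max = 7.95/(0.33 × 4.92 × 15.73) = 0.311 kg/m³.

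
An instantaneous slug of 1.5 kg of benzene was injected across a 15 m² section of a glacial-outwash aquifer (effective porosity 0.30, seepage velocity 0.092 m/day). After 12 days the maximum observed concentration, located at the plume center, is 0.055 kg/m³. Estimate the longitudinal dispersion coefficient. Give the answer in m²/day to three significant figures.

At the plume center C_max = M/(n_e·A·√(4πDt)), so D = M²/(4πt·(n_e·A·C_max)²).
n_e·A·C_max = 0.30 × 15 × 0.055 = 0.2475 kg/m.
D = 1.5²/(4π × 12 × 0.2475²) = 0.244 m²/day.

0.244 m²/day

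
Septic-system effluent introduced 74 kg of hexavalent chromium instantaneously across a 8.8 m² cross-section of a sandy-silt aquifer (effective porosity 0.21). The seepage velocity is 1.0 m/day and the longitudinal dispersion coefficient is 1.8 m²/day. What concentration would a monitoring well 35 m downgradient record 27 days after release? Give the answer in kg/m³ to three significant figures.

For an instantaneous plane source, C(x,t) = M/(n_e·A·√(4πDt)) · exp(−(x−vt)²/(4Dt)), with n_e·A the pore (flow) area.
Plume center vt = 1.0 × 27 = 27 m, so the well at 35 m is 8 m downgradient of the peak.
√(4πDt) = 24.71 m, giving peak height M/(n_e·A·√(4πDt)) = 74/(0.21 × 8.8 × 24.71) = 1.621 kg/m³.
(x−vt)²/(4Dt) = (8)²/(4 × 1.8 × 27) = 0.3292; exp(−0.3292) = 0.7195.
C = 1.621 × 0.7195 = 1.17 kg/m³.

1.17 kg/m³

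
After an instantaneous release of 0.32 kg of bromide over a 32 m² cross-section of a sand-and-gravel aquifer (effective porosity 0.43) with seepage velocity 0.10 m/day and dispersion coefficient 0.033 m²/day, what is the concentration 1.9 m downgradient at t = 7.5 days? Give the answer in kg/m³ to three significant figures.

0.00347 kg/m³

For an instantaneous plane source, C(x,t) = M/(n_e·A·√(4πDt)) · exp(−(x−vt)²/(4Dt)), with n_e·A the pore (flow) area.
Plume center vt = 0.10 × 7.5 = 0.75 m, so the well at 1.9 m is 1.15 m downgradient of the peak.
√(4πDt) = 1.764 m, giving peak height M/(n_e·A·√(4πDt)) = 0.32/(0.43 × 32 × 1.764) = 0.01318 kg/m³.
(x−vt)²/(4Dt) = (1.15)²/(4 × 0.033 × 7.5) = 1.336; exp(−1.336) = 0.2629.
C = 0.01318 × 0.2629 = 0.00347 kg/m³.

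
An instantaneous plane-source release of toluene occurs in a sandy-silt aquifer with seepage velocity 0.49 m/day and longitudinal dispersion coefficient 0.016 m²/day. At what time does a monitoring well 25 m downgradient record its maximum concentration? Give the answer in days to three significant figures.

51.0 days

For the 1D instantaneous-source solution, setting ∂C/∂t = 0 at fixed x gives v²t² + 2Dt − x² = 0, so t = (√(D² + v²x²) − D)/v².
√(D² + v²x²) = √(0.016² + 0.49² × 25²) = 12.25; v² = 0.2401.
t = (12.25 − 0.016)/0.2401 = 51.0 days (vs. the pure-advection estimate x/v = 51.0 d).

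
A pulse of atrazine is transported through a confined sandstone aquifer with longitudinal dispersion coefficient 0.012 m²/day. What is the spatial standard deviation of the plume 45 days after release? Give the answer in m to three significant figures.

Dispersive spreading gives a Gaussian with σ² = 2Dt; advection only shifts the center.
σ = √(2 × 0.012 × 45) = 1.04 m.

1.04 m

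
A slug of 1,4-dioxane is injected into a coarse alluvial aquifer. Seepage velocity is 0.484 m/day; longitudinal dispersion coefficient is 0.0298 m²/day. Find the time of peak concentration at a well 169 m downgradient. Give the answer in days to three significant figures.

349 days

For the 1D instantaneous-source solution, setting ∂C/∂t = 0 at fixed x gives v²t² + 2Dt − x² = 0, so t = (√(D² + v²x²) − D)/v².
√(D² + v²x²) = √(0.0298² + 0.484² × 169²) = 81.80; v² = 0.234256.
t = (81.80 − 0.0298)/0.234256 = 349 days (vs. the pure-advection estimate x/v = 349 d).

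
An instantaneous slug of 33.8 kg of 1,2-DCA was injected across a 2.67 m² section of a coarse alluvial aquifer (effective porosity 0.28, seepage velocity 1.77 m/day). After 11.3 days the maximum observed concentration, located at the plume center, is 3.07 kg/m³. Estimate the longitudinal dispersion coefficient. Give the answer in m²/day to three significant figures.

1.53 m²/day

At the plume center C_max = M/(n_e·A·√(4πDt)), so D = M²/(4πt·(n_e·A·C_max)²).
n_e·A·C_max = 0.28 × 2.67 × 3.07 = 2.295 kg/m.
D = 33.8²/(4π × 11.3 × 2.295²) = 1.53 m²/day.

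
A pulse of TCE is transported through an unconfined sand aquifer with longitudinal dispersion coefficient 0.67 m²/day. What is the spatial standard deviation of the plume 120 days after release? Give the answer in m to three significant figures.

12.7 m

Dispersive spreading gives a Gaussian with σ² = 2Dt; advection only shifts the center.
σ = √(2 × 0.67 × 120) = 12.7 m.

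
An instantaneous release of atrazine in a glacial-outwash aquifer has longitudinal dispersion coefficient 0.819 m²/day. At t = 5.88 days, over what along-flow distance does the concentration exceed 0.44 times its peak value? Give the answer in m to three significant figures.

The plume is Gaussian with σ = √(2Dt) = √(2 × 0.819 × 5.88) = 3.103 m.
C/C_peak = exp(−Δx²/(2σ²)) = 0.44 ⇒ Δx = σ·√(−2 ln 0.44) = 3.103 × 1.281 = 3.975 m.
Width = 2Δx = 7.95 m.

7.95 m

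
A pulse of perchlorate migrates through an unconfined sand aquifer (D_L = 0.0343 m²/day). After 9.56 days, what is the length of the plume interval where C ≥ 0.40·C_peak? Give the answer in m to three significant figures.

The plume is Gaussian with σ = √(2Dt) = √(2 × 0.0343 × 9.56) = 0.8098 m.
C/C_peak = exp(−Δx²/(2σ²)) = 0.40 ⇒ Δx = σ·√(−2 ln 0.40) = 0.8098 × 1.354 = 1.096 m.
Width = 2Δx = 2.19 m.

2.19 m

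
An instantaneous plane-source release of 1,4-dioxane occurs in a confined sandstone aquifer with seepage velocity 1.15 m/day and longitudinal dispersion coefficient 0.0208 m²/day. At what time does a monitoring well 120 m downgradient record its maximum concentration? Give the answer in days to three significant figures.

For the 1D instantaneous-source solution, setting ∂C/∂t = 0 at fixed x gives v²t² + 2Dt − x² = 0, so t = (√(D² + v²x²) − D)/v².
√(D² + v²x²) = √(0.0208² + 1.15² × 120²) = 138.0; v² = 1.3225.
t = (138.0 − 0.0208)/1.3225 = 104 days (vs. the pure-advection estimate x/v = 104 d).

104 days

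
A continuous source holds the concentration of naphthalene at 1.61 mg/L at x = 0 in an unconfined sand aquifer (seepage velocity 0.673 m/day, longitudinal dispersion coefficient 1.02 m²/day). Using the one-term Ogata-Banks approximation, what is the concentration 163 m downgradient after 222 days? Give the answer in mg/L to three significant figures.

For a continuous step input, C/C₀ ≈ ½·erfc((x−vt)/(2√(Dt))).
vt = 0.673 × 222 = 149.406 m and 2√(Dt) = 2√(1.02 × 222) = 30.10 m.
Argument (x−vt)/(2√(Dt)) = (163 − 149.406)/30.10 = 0.4516; ½·erfc(0.4516) = 0.2615.
C = 1.61 × 0.2615 = 0.421 mg/L.

0.421 mg/L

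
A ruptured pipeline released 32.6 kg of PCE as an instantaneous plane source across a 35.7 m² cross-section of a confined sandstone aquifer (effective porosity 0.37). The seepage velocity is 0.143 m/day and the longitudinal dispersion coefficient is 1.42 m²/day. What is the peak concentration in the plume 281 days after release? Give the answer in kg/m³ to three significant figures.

The peak of an instantaneous 1D plume sits at x = vt; there the Gaussian factor is 1 and C_max = M/(n_e·A·√(4πDt)), where n_e·A is the pore area the mass is dissolved in.
√(4πDt) = √(4π × 1.42 × 281) = 70.81 m, so C_max = 32.6/(0.37 × 35.7 × 70.81) = 0.0349 kg/m³.

0.0349 kg/m³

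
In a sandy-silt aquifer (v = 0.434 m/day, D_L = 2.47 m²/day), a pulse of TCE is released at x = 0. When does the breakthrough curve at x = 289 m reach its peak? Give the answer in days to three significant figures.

653 days

For the 1D instantaneous-source solution, setting ∂C/∂t = 0 at fixed x gives v²t² + 2Dt − x² = 0, so t = (√(D² + v²x²) − D)/v².
√(D² + v²x²) = √(2.47² + 0.434² × 289²) = 125.5; v² = 0.188356.
t = (125.5 − 2.47)/0.188356 = 653 days (vs. the pure-advection estimate x/v = 666 d).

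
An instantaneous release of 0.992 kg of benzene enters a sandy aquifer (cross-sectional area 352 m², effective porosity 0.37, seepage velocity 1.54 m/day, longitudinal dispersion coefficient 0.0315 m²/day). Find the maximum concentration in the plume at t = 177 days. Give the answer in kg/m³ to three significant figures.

The peak of an instantaneous 1D plume sits at x = vt; there the Gaussian factor is 1 and C_max = M/(n_e·A·√(4πDt)), where n_e·A is the pore area the mass is dissolved in.
√(4πDt) = √(4π × 0.0315 × 177) = 8.370 m, so C_max = 0.992/(0.37 × 352 × 8.370) = 0.000910 kg/m³.

0.000910 kg/m³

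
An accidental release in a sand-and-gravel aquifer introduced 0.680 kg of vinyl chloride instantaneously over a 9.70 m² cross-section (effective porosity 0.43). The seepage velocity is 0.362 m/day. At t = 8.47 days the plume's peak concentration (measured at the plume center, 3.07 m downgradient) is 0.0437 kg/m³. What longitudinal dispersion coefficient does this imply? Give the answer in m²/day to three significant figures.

At the plume center C_max = M/(n_e·A·√(4πDt)), so D = M²/(4πt·(n_e·A·C_max)²).
n_e·A·C_max = 0.43 × 9.70 × 0.0437 = 0.1823 kg/m.
D = 0.680²/(4π × 8.47 × 0.1823²) = 0.131 m²/day.

0.131 m²/day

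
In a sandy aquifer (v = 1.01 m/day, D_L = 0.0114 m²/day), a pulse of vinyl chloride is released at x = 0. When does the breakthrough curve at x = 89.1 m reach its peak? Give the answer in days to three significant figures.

For the 1D instantaneous-source solution, setting ∂C/∂t = 0 at fixed x gives v²t² + 2Dt − x² = 0, so t = (√(D² + v²x²) − D)/v².
√(D² + v²x²) = √(0.0114² + 1.01² × 89.1²) = 89.99; v² = 1.0201.
t = (89.99 − 0.0114)/1.0201 = 88.2 days (vs. the pure-advection estimate x/v = 88.2 d).

88.2 days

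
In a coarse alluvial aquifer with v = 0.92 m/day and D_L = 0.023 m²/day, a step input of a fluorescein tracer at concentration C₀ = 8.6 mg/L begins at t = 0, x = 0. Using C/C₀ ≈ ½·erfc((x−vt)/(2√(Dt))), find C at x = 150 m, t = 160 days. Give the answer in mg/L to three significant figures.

1.30 mg/L

For a continuous step input, C/C₀ ≈ ½·erfc((x−vt)/(2√(Dt))).
vt = 0.92 × 160 = 147.2 m and 2√(Dt) = 2√(0.023 × 160) = 3.837 m.
Argument (x−vt)/(2√(Dt)) = (150 − 147.2)/3.837 = 0.7297; ½·erfc(0.7297) = 0.1510.
C = 8.6 × 0.1510 = 1.30 mg/L.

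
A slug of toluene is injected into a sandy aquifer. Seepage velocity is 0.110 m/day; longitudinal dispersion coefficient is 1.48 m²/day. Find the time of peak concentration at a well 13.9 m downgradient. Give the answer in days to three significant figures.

For the 1D instantaneous-source solution, setting ∂C/∂t = 0 at fixed x gives v²t² + 2Dt − x² = 0, so t = (√(D² + v²x²) − D)/v².
√(D² + v²x²) = √(1.48² + 0.110² × 13.9²) = 2.128; v² = 0.0121.
t = (2.128 − 1.48)/0.0121 = 53.6 days (vs. the pure-advection estimate x/v = 126 d).

53.6 days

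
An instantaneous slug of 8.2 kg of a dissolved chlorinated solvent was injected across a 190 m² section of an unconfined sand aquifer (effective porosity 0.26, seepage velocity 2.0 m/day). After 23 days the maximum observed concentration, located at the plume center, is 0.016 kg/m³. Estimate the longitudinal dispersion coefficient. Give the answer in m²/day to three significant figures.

0.372 m²/day

At the plume center C_max = M/(n_e·A·√(4πDt)), so D = M²/(4πt·(n_e·A·C_max)²).
n_e·A·C_max = 0.26 × 190 × 0.016 = 0.7904 kg/m.
D = 8.2²/(4π × 23 × 0.7904²) = 0.372 m²/day.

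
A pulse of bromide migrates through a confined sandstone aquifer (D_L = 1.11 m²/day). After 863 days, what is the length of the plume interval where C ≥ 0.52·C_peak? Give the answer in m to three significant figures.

The plume is Gaussian with σ = √(2Dt) = √(2 × 1.11 × 863) = 43.77 m.
C/C_peak = exp(−Δx²/(2σ²)) = 0.52 ⇒ Δx = σ·√(−2 ln 0.52) = 43.77 × 1.144 = 50.07 m.
Width = 2Δx = 100 m.

100 m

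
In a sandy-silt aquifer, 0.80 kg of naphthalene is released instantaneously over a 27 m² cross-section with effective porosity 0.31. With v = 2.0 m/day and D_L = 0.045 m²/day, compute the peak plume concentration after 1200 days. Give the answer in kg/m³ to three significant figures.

0.00367 kg/m³

The peak of an instantaneous 1D plume sits at x = vt; there the Gaussian factor is 1 and C_max = M/(n_e·A·√(4πDt)), where n_e·A is the pore area the mass is dissolved in.
√(4πDt) = √(4π × 0.045 × 1200) = 26.05 m, so C_max = 0.80/(0.31 × 27 × 26.05) = 0.00367 kg/m³.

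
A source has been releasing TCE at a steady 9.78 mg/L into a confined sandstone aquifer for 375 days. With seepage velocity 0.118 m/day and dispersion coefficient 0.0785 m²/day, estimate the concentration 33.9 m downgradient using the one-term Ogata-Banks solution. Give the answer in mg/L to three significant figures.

For a continuous step input, C/C₀ ≈ ½·erfc((x−vt)/(2√(Dt))).
vt = 0.118 × 375 = 44.25 m and 2√(Dt) = 2√(0.0785 × 375) = 10.85 m.
Argument (x−vt)/(2√(Dt)) = (33.9 − 44.25)/10.85 = -0.9539; ½·erfc(-0.9539) = 0.9113.
C = 9.78 × 0.9113 = 8.91 mg/L.

8.91 mg/L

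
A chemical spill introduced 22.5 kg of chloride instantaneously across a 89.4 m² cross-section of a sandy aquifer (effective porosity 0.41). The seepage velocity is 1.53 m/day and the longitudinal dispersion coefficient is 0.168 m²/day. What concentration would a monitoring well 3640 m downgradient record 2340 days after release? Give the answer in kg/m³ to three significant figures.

For an instantaneous plane source, C(x,t) = M/(n_e·A·√(4πDt)) · exp(−(x−vt)²/(4Dt)), with n_e·A the pore (flow) area.
Plume center vt = 1.53 × 2340 = 3580.2 m, so the well at 3640 m is 59.8 m downgradient of the peak.
√(4πDt) = 70.29 m, giving peak height M/(n_e·A·√(4πDt)) = 22.5/(0.41 × 89.4 × 70.29) = 0.008733 kg/m³.
(x−vt)²/(4Dt) = (59.8)²/(4 × 0.168 × 2340) = 2.274; exp(−2.274) = 0.1029.
C = 0.008733 × 0.1029 = 0.000899 kg/m³.

0.000899 kg/m³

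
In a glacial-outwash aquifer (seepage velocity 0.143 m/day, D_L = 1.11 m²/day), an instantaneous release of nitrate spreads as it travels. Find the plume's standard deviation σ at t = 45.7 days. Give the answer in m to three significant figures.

10.1 m

Dispersive spreading gives a Gaussian with σ² = 2Dt; advection only shifts the center.
σ = √(2 × 1.11 × 45.7) = 10.1 m.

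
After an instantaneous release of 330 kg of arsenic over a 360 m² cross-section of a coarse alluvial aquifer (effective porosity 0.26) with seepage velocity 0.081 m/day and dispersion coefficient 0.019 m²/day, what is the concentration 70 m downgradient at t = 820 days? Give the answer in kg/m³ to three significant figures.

For an instantaneous plane source, C(x,t) = M/(n_e·A·√(4πDt)) · exp(−(x−vt)²/(4Dt)), with n_e·A the pore (flow) area.
Plume center vt = 0.081 × 820 = 66.42 m, so the well at 70 m is 3.58 m downgradient of the peak.
√(4πDt) = 13.99 m, giving peak height M/(n_e·A·√(4πDt)) = 330/(0.26 × 360 × 13.99) = 0.2520 kg/m³.
(x−vt)²/(4Dt) = (3.58)²/(4 × 0.019 × 820) = 0.2057; exp(−0.2057) = 0.8141.
C = 0.2520 × 0.8141 = 0.205 kg/m³.

0.205 kg/m³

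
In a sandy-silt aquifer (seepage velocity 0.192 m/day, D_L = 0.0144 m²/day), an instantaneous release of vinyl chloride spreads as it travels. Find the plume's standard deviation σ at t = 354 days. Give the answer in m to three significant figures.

Dispersive spreading gives a Gaussian with σ² = 2Dt; advection only shifts the center.
σ = √(2 × 0.0144 × 354) = 3.19 m.

3.19 m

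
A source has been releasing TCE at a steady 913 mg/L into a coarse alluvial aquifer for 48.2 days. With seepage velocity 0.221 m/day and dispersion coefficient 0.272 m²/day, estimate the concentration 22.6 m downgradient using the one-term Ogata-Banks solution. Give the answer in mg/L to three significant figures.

8.96 mg/L

For a continuous step input, C/C₀ ≈ ½·erfc((x−vt)/(2√(Dt))).
vt = 0.221 × 48.2 = 10.6522 m and 2√(Dt) = 2√(0.272 × 48.2) = 7.242 m.
Argument (x−vt)/(2√(Dt)) = (22.6 − 10.6522)/7.242 = 1.650; ½·erfc(1.650) = 0.009812.
C = 913 × 0.009812 = 8.96 mg/L.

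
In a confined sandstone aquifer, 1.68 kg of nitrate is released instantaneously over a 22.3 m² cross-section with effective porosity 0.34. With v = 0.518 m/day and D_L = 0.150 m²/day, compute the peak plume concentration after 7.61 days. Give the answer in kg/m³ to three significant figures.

The peak of an instantaneous 1D plume sits at x = vt; there the Gaussian factor is 1 and C_max = M/(n_e·A·√(4πDt)), where n_e·A is the pore area the mass is dissolved in.
√(4πDt) = √(4π × 0.150 × 7.61) = 3.787 m, so C_max = 1.68/(0.34 × 22.3 × 3.787) = 0.0585 kg/m³.

0.0585 kg/m³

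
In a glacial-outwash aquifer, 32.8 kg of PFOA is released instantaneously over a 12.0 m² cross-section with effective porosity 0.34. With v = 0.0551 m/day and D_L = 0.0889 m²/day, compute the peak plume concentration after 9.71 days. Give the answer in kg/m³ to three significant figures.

The peak of an instantaneous 1D plume sits at x = vt; there the Gaussian factor is 1 and C_max = M/(n_e·A·√(4πDt)), where n_e·A is the pore area the mass is dissolved in.
√(4πDt) = √(4π × 0.0889 × 9.71) = 3.294 m, so C_max = 32.8/(0.34 × 12.0 × 3.294) = 2.44 kg/m³.

2.44 kg/m³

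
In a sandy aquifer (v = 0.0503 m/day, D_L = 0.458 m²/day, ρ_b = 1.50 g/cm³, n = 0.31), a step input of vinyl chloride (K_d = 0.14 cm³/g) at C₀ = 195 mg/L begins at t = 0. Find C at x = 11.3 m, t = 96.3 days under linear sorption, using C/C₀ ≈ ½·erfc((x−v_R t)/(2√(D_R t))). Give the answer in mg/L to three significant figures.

24.0 mg/L

Retardation factor R = 1 + ρ_b·K_d/n = 1 + 1.50 × 0.14/0.31 = 1.677.
Sorption retards both mechanisms: v_R = v/R = 0.02999 m/day, D_R = D/R = 0.2731 m²/day.
v_R·t = 0.02999 × 96.3 = 2.888037 m; 2√(D_R t) = 10.26 m; argument = (11.3 − 2.888037)/10.26 = 0.8199.
C = C₀ × ½·erfc(0.8199) = 195 × 0.1231 = 24.0 mg/L.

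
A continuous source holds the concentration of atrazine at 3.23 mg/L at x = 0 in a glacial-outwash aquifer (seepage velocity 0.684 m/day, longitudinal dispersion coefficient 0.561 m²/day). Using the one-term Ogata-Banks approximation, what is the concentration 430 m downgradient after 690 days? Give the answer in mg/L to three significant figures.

3.02 mg/L

For a continuous step input, C/C₀ ≈ ½·erfc((x−vt)/(2√(Dt))).
vt = 0.684 × 690 = 471.96 m and 2√(Dt) = 2√(0.561 × 690) = 39.35 m.
Argument (x−vt)/(2√(Dt)) = (430 − 471.96)/39.35 = -1.066; ½·erfc(-1.066) = 0.9342.
C = 3.23 × 0.9342 = 3.02 mg/L.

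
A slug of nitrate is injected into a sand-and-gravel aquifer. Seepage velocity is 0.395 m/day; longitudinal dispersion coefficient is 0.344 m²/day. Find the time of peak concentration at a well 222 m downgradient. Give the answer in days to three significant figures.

560 days

For the 1D instantaneous-source solution, setting ∂C/∂t = 0 at fixed x gives v²t² + 2Dt − x² = 0, so t = (√(D² + v²x²) − D)/v².
√(D² + v²x²) = √(0.344² + 0.395² × 222²) = 87.69; v² = 0.156025.
t = (87.69 − 0.344)/0.156025 = 560 days (vs. the pure-advection estimate x/v = 562 d).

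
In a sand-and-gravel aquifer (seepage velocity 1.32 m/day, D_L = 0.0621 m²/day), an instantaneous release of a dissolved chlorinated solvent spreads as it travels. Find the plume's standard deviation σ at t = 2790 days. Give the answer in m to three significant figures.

18.6 m

Dispersive spreading gives a Gaussian with σ² = 2Dt; advection only shifts the center.
σ = √(2 × 0.0621 × 2790) = 18.6 m.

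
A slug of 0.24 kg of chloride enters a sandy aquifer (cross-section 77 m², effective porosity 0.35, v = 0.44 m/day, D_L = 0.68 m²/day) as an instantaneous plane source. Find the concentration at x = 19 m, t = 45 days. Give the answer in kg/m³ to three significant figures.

For an instantaneous plane source, C(x,t) = M/(n_e·A·√(4πDt)) · exp(−(x−vt)²/(4Dt)), with n_e·A the pore (flow) area.
Plume center vt = 0.44 × 45 = 19.8 m, so the well at 19 m is 0.8 m upgradient of the peak.
√(4πDt) = 19.61 m, giving peak height M/(n_e·A·√(4πDt)) = 0.24/(0.35 × 77 × 19.61) = 0.0004541 kg/m³.
(x−vt)²/(4Dt) = (-0.8)²/(4 × 0.68 × 45) = 0.005229; exp(−0.005229) = 0.9948.
C = 0.0004541 × 0.9948 = 0.000452 kg/m³.

0.000452 kg/m³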